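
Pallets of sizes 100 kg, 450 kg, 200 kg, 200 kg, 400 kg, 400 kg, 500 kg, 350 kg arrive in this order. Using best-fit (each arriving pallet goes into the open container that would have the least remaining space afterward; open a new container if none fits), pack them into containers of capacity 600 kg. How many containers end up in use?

6

  100 → container 1 (new)  [load 100/600]
  450 → container 1  [load 550/600]
  200 → container 2 (new)  [load 200/600]
  200 → container 2  [load 400/600]
  400 → container 3 (new)  [load 400/600]
  400 → container 4 (new)  [load 400/600]
  500 → container 5 (new)  [load 500/600]
  350 → container 6 (new)  [load 350/600]
6 containers opened.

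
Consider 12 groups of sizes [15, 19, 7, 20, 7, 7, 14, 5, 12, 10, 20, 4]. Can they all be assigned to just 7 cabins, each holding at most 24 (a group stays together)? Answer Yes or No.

Yes

A valid assignment using 7 cabins:
  cabin 1: 20 + 4 = 24
  cabin 2: 20 = 20
  cabin 3: 19 + 5 = 24
  cabin 4: 15 + 7 = 22
  cabin 5: 14 + 10 = 24
  cabin 6: 12 + 7 = 19
  cabin 7: 7 = 7
Every load is within 24, so 7 cabins suffice.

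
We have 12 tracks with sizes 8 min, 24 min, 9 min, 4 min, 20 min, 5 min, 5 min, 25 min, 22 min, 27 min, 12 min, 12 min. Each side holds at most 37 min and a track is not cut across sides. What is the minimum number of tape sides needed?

Total = 27 + 25 + 24 + 22 + 20 + 12 + 12 + 9 + 8 + 5 + 5 + 4 = 173 min.
Lower bound: ⌈173/37⌉ = 5 tape sides.
A packing using 5 tape sides:
  side 1: 27 + 9 = 36
  side 2: 25 + 12 = 37
  side 3: 24 + 12 = 36
  side 4: 22 + 8 + 5 = 35
  side 5: 20 + 5 + 4 = 29
This matches the lower bound, so 5 is optimal.

5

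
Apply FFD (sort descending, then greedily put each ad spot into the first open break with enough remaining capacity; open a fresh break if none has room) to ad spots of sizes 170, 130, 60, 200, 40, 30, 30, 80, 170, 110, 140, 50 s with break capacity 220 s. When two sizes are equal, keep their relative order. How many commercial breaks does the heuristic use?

Sorted descending: 200, 170, 170, 140, 130, 110, 80, 60, 50, 40, 30, 30.
  200 → break 1 (new)  [load 200/220]
  170 → break 2 (new)  [load 170/220]
  170 → break 3 (new)  [load 170/220]
  140 → break 4 (new)  [load 140/220]
  130 → break 5 (new)  [load 130/220]
  110 → break 6 (new)  [load 110/220]
  80 → break 4  [load 220/220]
  60 → break 5  [load 190/220]
  50 → break 2  [load 220/220]
  40 → break 3  [load 210/220]
  30 → break 5  [load 220/220]
  30 → break 6  [load 140/220]
6 commercial breaks opened.

6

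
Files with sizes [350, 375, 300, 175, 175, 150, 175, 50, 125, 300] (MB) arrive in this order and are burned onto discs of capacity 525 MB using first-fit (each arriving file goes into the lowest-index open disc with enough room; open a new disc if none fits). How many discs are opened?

5

  350 → disc 1 (new)  [load 350/525]
  375 → disc 2 (new)  [load 375/525]
  300 → disc 3 (new)  [load 300/525]
  175 → disc 1  [load 525/525]
  175 → disc 3  [load 475/525]
  150 → disc 2  [load 525/525]
  175 → disc 4 (new)  [load 175/525]
  50 → disc 3  [load 525/525]
  125 → disc 4  [load 300/525]
  300 → disc 5 (new)  [load 300/525]
5 discs opened.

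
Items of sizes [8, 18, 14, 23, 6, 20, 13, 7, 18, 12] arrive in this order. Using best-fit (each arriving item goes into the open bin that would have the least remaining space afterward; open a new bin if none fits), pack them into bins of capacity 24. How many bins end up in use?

  8 → bin 1 (new)  [load 8/24]
  18 → bin 2 (new)  [load 18/24]
  14 → bin 1  [load 22/24]
  23 → bin 3 (new)  [load 23/24]
  6 → bin 2  [load 24/24]
  20 → bin 4 (new)  [load 20/24]
  13 → bin 5 (new)  [load 13/24]
  7 → bin 5  [load 20/24]
  18 → bin 6 (new)  [load 18/24]
  12 → bin 7 (new)  [load 12/24]
7 bins opened.

7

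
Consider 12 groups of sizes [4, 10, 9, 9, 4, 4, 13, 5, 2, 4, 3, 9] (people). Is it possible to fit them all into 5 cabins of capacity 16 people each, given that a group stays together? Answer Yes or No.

No

Total = 76 people; ⌈76/16⌉ = 5.
The bound of 5 does not rule out 5, but exhaustive search shows no assignment into 5 cabins of capacity 16 people exists — the minimum is 6.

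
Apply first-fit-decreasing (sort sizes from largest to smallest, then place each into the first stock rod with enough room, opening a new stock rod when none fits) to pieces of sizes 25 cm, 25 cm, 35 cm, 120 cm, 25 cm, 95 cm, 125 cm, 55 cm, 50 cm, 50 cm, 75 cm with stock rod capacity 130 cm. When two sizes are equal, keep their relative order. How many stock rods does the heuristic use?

Sorted descending: 125, 120, 95, 75, 55, 50, 50, 35, 25, 25, 25.
  125 → stock rod 1 (new)  [load 125/130]
  120 → stock rod 2 (new)  [load 120/130]
  95 → stock rod 3 (new)  [load 95/130]
  75 → stock rod 4 (new)  [load 75/130]
  55 → stock rod 4  [load 130/130]
  50 → stock rod 5 (new)  [load 50/130]
  50 → stock rod 5  [load 100/130]
  35 → stock rod 3  [load 130/130]
  25 → stock rod 5  [load 125/130]
  25 → stock rod 6 (new)  [load 25/130]
  25 → stock rod 6  [load 50/130]
6 stock rods opened.

6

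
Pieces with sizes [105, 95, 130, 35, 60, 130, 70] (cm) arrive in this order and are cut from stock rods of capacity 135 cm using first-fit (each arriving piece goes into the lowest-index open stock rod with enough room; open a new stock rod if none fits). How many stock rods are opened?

5

  105 → stock rod 1 (new)  [load 105/135]
  95 → stock rod 2 (new)  [load 95/135]
  130 → stock rod 3 (new)  [load 130/135]
  35 → stock rod 2  [load 130/135]
  60 → stock rod 4 (new)  [load 60/135]
  130 → stock rod 5 (new)  [load 130/135]
  70 → stock rod 4  [load 130/135]
5 stock rods opened.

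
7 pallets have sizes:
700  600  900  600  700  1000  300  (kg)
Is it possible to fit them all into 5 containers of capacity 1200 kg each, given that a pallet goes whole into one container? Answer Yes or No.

A valid assignment using 5 containers:
  container 1: 1000 = 1000
  container 2: 900 + 300 = 1200
  container 3: 700 = 700
  container 4: 700 = 700
  container 5: 600 + 600 = 1200
Every load is within 1200 kg, so 5 containers suffice.

Yes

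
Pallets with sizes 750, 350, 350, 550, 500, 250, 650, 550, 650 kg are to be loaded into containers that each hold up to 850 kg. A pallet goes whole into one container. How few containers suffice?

Total = 750 + 650 + 650 + 550 + 550 + 500 + 350 + 350 + 250 = 4600 kg.
Lower bound: ⌈4600/850⌉ = 6 containers.
A packing using 7 containers:
  container 1: 750 = 750
  container 2: 650 = 650
  container 3: 650 = 650
  container 4: 550 + 250 = 800
  container 5: 550 = 550
  container 6: 500 + 350 = 850
  container 7: 350 = 350
No arrangement into 6 containers stays within capacity, so 7 is optimal.

7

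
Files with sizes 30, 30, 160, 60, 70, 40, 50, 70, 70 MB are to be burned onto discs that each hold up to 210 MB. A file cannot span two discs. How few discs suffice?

3

Total = 160 + 70 + 70 + 70 + 60 + 50 + 40 + 30 + 30 = 580 MB.
Lower bound: ⌈580/210⌉ = 3 discs.
A packing using 3 discs:
  disc 1: 160 + 50 = 210
  disc 2: 70 + 70 + 70 = 210
  disc 3: 60 + 40 + 30 + 30 = 160
This matches the lower bound, so 3 is optimal.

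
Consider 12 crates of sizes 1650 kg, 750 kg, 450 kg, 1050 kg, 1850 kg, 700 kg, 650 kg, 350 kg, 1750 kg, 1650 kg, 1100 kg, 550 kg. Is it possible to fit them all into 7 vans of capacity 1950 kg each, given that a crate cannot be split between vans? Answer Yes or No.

Yes

A valid assignment using 7 vans:
  van 1: 1850 = 1850
  van 2: 1750 = 1750
  van 3: 1650 = 1650
  van 4: 1650 = 1650
  van 5: 1100 + 750 = 1850
  van 6: 1050 + 550 + 350 = 1950
  van 7: 700 + 650 + 450 = 1800
Every load is within 1950 kg, so 7 vans suffice.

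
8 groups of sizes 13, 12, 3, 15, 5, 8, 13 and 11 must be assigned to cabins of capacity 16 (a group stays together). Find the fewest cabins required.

6

Total = 15 + 13 + 13 + 12 + 11 + 8 + 5 + 3 = 80.
Lower bound: ⌈80/16⌉ = 5 cabins.
A packing using 6 cabins:
  cabin 1: 15 = 15
  cabin 2: 13 + 3 = 16
  cabin 3: 13 = 13
  cabin 4: 12 = 12
  cabin 5: 11 + 5 = 16
  cabin 6: 8 = 8
No arrangement into 5 cabins stays within capacity, so 6 is optimal.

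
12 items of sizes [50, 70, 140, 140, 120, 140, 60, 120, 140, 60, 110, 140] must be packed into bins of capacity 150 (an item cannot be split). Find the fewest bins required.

Total = 140 + 140 + 140 + 140 + 140 + 120 + 120 + 110 + 70 + 60 + 60 + 50 = 1290.
Lower bound: ⌈1290/150⌉ = 9 bins.
A packing using 10 bins:
  bin 1: 140 = 140
  bin 2: 140 = 140
  bin 3: 140 = 140
  bin 4: 140 = 140
  bin 5: 140 = 140
  bin 6: 120 = 120
  bin 7: 120 = 120
  bin 8: 110 = 110
  bin 9: 70 + 60 = 130
  bin 10: 60 + 50 = 110
No arrangement into 9 bins stays within capacity, so 10 is optimal.

10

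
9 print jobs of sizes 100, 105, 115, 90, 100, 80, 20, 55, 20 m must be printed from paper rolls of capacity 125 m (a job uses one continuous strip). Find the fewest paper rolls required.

7

Total = 115 + 105 + 100 + 100 + 90 + 80 + 55 + 20 + 20 = 685 m.
Lower bound: ⌈685/125⌉ = 6 paper rolls.
A packing using 7 paper rolls:
  roll 1: 115 = 115
  roll 2: 105 + 20 = 125
  roll 3: 100 + 20 = 120
  roll 4: 100 = 100
  roll 5: 90 = 90
  roll 6: 80 = 80
  roll 7: 55 = 55
No arrangement into 6 paper rolls stays within capacity, so 7 is optimal.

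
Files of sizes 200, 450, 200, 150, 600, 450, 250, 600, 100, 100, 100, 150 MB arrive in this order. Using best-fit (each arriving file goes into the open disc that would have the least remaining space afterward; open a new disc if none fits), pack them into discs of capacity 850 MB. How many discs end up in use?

  200 → disc 1 (new)  [load 200/850]
  450 → disc 1  [load 650/850]
  200 → disc 1  [load 850/850]
  150 → disc 2 (new)  [load 150/850]
  600 → disc 2  [load 750/850]
  450 → disc 3 (new)  [load 450/850]
  250 → disc 3  [load 700/850]
  600 → disc 4 (new)  [load 600/850]
  100 → disc 2  [load 850/850]
  100 → disc 3  [load 800/850]
  100 → disc 4  [load 700/850]
  150 → disc 4  [load 850/850]
4 discs opened.

4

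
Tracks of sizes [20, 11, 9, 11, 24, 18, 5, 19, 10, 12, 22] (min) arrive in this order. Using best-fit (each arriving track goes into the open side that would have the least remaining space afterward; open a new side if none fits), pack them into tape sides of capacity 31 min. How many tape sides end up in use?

6

  20 → side 1 (new)  [load 20/31]
  11 → side 1  [load 31/31]
  9 → side 2 (new)  [load 9/31]
  11 → side 2  [load 20/31]
  24 → side 3 (new)  [load 24/31]
  18 → side 4 (new)  [load 18/31]
  5 → side 3  [load 29/31]
  19 → side 5 (new)  [load 19/31]
  10 → side 2  [load 30/31]
  12 → side 5  [load 31/31]
  22 → side 6 (new)  [load 22/31]
6 tape sides opened.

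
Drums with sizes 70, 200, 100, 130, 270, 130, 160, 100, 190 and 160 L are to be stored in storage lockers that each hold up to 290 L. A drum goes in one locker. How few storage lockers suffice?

6

Total = 270 + 200 + 190 + 160 + 160 + 130 + 130 + 100 + 100 + 70 = 1510 L.
Lower bound: ⌈1510/290⌉ = 6 storage lockers.
A packing using 6 storage lockers:
  locker 1: 270 = 270
  locker 2: 200 + 70 = 270
  locker 3: 190 + 100 = 290
  locker 4: 160 + 130 = 290
  locker 5: 160 + 130 = 290
  locker 6: 100 = 100
This matches the lower bound, so 6 is optimal.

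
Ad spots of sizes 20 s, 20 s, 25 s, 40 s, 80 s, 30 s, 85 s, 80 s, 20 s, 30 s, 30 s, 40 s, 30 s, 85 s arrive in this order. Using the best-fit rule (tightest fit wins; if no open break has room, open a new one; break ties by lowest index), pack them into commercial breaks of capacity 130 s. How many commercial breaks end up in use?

  20 → break 1 (new)  [load 20/130]
  20 → break 1  [load 40/130]
  25 → break 1  [load 65/130]
  40 → break 1  [load 105/130]
  80 → break 2 (new)  [load 80/130]
  30 → break 2  [load 110/130]
  85 → break 3 (new)  [load 85/130]
  80 → break 4 (new)  [load 80/130]
  20 → break 2  [load 130/130]
  30 → break 3  [load 115/130]
  30 → break 4  [load 110/130]
  40 → break 5 (new)  [load 40/130]
  30 → break 5  [load 70/130]
  85 → break 6 (new)  [load 85/130]
6 commercial breaks opened.

6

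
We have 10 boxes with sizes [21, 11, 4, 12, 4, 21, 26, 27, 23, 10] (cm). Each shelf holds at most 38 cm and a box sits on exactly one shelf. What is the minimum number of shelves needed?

5

Total = 27 + 26 + 23 + 21 + 21 + 12 + 11 + 10 + 4 + 4 = 159 cm.
Lower bound: ⌈159/38⌉ = 5 shelves.
A packing using 5 shelves:
  shelf 1: 27 + 11 = 38
  shelf 2: 26 + 12 = 38
  shelf 3: 23 + 10 + 4 = 37
  shelf 4: 21 + 4 = 25
  shelf 5: 21 = 21
This matches the lower bound, so 5 is optimal.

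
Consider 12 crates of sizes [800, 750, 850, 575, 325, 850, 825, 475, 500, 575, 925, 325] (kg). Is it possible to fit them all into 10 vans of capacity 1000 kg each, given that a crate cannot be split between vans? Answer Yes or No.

A valid assignment using 9 vans:
  van 1: 925 = 925
  van 2: 850 = 850
  van 3: 850 = 850
  van 4: 825 = 825
  van 5: 800 = 800
  van 6: 750 = 750
  van 7: 575 + 325 = 900
  van 8: 575 + 325 = 900
  van 9: 500 + 475 = 975
That uses only 9 ≤ 10, so 10 vans are enough.

Yes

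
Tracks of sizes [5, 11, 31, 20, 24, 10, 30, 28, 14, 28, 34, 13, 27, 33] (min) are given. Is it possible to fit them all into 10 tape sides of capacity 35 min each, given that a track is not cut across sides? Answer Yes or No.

Yes

A valid assignment using 10 tape sides:
  side 1: 34 = 34
  side 2: 33 = 33
  side 3: 31 = 31
  side 4: 30 + 5 = 35
  side 5: 28 = 28
  side 6: 28 = 28
  side 7: 27 = 27
  side 8: 24 + 11 = 35
  side 9: 20 + 14 = 34
  side 10: 13 + 10 = 23
Every load is within 35 min, so 10 tape sides suffice.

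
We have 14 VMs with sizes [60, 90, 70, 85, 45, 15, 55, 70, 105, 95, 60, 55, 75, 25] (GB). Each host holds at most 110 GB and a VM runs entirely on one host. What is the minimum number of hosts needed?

Total = 105 + 95 + 90 + 85 + 75 + 70 + 70 + 60 + 60 + 55 + 55 + 45 + 25 + 15 = 905 GB.
Lower bound: ⌈905/110⌉ = 9 hosts.
A packing using 10 hosts:
  host 1: 105 = 105
  host 2: 95 + 15 = 110
  host 3: 90 = 90
  host 4: 85 + 25 = 110
  host 5: 75 = 75
  host 6: 70 = 70
  host 7: 70 = 70
  host 8: 60 + 45 = 105
  host 9: 60 = 60
  host 10: 55 + 55 = 110
No arrangement into 9 hosts stays within capacity, so 10 is optimal.

10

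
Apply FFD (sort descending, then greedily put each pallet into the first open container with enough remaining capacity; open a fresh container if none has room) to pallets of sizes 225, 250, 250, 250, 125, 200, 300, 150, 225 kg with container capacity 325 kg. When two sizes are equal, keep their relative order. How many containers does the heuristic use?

Sorted descending: 300, 250, 250, 250, 225, 225, 200, 150, 125.
  300 → container 1 (new)  [load 300/325]
  250 → container 2 (new)  [load 250/325]
  250 → container 3 (new)  [load 250/325]
  250 → container 4 (new)  [load 250/325]
  225 → container 5 (new)  [load 225/325]
  225 → container 6 (new)  [load 225/325]
  200 → container 7 (new)  [load 200/325]
  150 → container 8 (new)  [load 150/325]
  125 → container 7  [load 325/325]
8 containers opened.

8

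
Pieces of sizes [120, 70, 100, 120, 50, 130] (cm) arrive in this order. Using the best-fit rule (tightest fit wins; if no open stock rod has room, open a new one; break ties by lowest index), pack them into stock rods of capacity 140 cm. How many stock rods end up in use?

5

  120 → stock rod 1 (new)  [load 120/140]
  70 → stock rod 2 (new)  [load 70/140]
  100 → stock rod 3 (new)  [load 100/140]
  120 → stock rod 4 (new)  [load 120/140]
  50 → stock rod 2  [load 120/140]
  130 → stock rod 5 (new)  [load 130/140]
5 stock rods opened.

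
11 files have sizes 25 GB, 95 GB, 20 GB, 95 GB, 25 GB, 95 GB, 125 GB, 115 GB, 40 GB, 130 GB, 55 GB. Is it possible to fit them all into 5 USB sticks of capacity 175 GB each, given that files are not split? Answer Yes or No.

Total = 820 GB; ⌈820/175⌉ = 5.
6 files each exceed half the capacity and cannot share a USB stick, forcing at least 6 USB sticks.
At least 6 USB sticks are required, but only 5 are allowed.

No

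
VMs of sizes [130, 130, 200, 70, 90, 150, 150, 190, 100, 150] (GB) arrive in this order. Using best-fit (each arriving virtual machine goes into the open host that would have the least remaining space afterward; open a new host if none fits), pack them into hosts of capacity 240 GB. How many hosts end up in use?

8

  130 → host 1 (new)  [load 130/240]
  130 → host 2 (new)  [load 130/240]
  200 → host 3 (new)  [load 200/240]
  70 → host 1  [load 200/240]
  90 → host 2  [load 220/240]
  150 → host 4 (new)  [load 150/240]
  150 → host 5 (new)  [load 150/240]
  190 → host 6 (new)  [load 190/240]
  100 → host 7 (new)  [load 100/240]
  150 → host 8 (new)  [load 150/240]
8 hosts opened.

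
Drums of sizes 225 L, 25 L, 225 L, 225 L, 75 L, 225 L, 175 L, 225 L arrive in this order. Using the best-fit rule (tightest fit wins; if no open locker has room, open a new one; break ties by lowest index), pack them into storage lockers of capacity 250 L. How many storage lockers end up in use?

6

  225 → locker 1 (new)  [load 225/250]
  25 → locker 1  [load 250/250]
  225 → locker 2 (new)  [load 225/250]
  225 → locker 3 (new)  [load 225/250]
  75 → locker 4 (new)  [load 75/250]
  225 → locker 5 (new)  [load 225/250]
  175 → locker 4  [load 250/250]
  225 → locker 6 (new)  [load 225/250]
6 storage lockers opened.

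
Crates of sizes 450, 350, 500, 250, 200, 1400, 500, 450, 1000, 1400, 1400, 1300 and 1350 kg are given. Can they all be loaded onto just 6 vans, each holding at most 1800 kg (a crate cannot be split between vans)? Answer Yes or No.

No

Total = 10550 kg; ⌈10550/1800⌉ = 6.
The bound of 6 does not rule out 6, but exhaustive search shows no assignment into 6 vans of capacity 1800 kg exists — the minimum is 7.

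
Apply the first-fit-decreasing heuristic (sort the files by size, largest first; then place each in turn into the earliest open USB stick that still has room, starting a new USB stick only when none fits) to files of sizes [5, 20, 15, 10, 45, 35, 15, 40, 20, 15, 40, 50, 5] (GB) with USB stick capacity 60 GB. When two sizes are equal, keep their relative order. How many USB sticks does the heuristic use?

Sorted descending: 50, 45, 40, 40, 35, 20, 20, 15, 15, 15, 10, 5, 5.
  50 → USB stick 1 (new)  [load 50/60]
  45 → USB stick 2 (new)  [load 45/60]
  40 → USB stick 3 (new)  [load 40/60]
  40 → USB stick 4 (new)  [load 40/60]
  35 → USB stick 5 (new)  [load 35/60]
  20 → USB stick 3  [load 60/60]
  20 → USB stick 4  [load 60/60]
  15 → USB stick 2  [load 60/60]
  15 → USB stick 5  [load 50/60]
  15 → USB stick 6 (new)  [load 15/60]
  10 → USB stick 1  [load 60/60]
  5 → USB stick 5  [load 55/60]
  5 → USB stick 5  [load 60/60]
6 USB sticks opened.

6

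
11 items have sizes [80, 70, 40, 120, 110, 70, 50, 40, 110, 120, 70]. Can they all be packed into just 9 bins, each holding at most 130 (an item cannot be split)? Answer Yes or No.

Yes

A valid assignment using 8 bins:
  bin 1: 120 = 120
  bin 2: 120 = 120
  bin 3: 110 = 110
  bin 4: 110 = 110
  bin 5: 80 + 50 = 130
  bin 6: 70 + 40 = 110
  bin 7: 70 + 40 = 110
  bin 8: 70 = 70
That uses only 8 ≤ 9, so 9 bins are enough.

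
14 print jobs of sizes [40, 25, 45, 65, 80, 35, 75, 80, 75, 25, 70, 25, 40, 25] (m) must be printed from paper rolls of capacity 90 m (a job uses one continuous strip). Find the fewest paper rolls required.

Total = 80 + 80 + 75 + 75 + 70 + 65 + 45 + 40 + 40 + 35 + 25 + 25 + 25 + 25 = 705 m.
Lower bound: ⌈705/90⌉ = 8 paper rolls.
A packing using 9 paper rolls:
  roll 1: 80 = 80
  roll 2: 80 = 80
  roll 3: 75 = 75
  roll 4: 75 = 75
  roll 5: 70 = 70
  roll 6: 65 + 25 = 90
  roll 7: 45 + 40 = 85
  roll 8: 40 + 35 = 75
  roll 9: 25 + 25 + 25 = 75
No arrangement into 8 paper rolls stays within capacity, so 9 is optimal.

9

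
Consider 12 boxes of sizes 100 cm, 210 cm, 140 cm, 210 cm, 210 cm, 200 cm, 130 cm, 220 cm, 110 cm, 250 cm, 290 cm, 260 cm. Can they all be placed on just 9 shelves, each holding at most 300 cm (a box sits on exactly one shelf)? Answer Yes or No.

No

Total = 2330 cm; ⌈2330/300⌉ = 8.
The bound of 8 does not rule out 9, but exhaustive search shows no assignment into 9 shelves of capacity 300 cm exists — the minimum is 10.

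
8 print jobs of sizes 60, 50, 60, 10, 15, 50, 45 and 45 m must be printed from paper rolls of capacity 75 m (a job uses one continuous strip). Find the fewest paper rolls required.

Total = 60 + 60 + 50 + 50 + 45 + 45 + 15 + 10 = 335 m.
Lower bound: ⌈335/75⌉ = 5 paper rolls.
Also, 6 print jobs each exceed 75/2 m, and no two of those can share a roll, so at least 6 paper rolls are needed.
A packing using 6 paper rolls:
  roll 1: 60 + 15 = 75
  roll 2: 60 + 10 = 70
  roll 3: 50 = 50
  roll 4: 50 = 50
  roll 5: 45 = 45
  roll 6: 45 = 45
This matches the lower bound, so 6 is optimal.

6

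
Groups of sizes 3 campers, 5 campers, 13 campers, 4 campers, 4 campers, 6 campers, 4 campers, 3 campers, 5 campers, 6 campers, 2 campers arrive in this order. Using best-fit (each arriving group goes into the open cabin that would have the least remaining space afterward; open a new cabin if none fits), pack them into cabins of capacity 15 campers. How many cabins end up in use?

  3 → cabin 1 (new)  [load 3/15]
  5 → cabin 1  [load 8/15]
  13 → cabin 2 (new)  [load 13/15]
  4 → cabin 1  [load 12/15]
  4 → cabin 3 (new)  [load 4/15]
  6 → cabin 3  [load 10/15]
  4 → cabin 3  [load 14/15]
  3 → cabin 1  [load 15/15]
  5 → cabin 4 (new)  [load 5/15]
  6 → cabin 4  [load 11/15]
  2 → cabin 2  [load 15/15]
4 cabins opened.

4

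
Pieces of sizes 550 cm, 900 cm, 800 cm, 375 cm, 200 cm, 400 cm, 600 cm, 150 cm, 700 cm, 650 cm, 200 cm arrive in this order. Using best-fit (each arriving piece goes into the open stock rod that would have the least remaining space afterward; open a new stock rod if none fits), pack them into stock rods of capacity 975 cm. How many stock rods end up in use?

  550 → stock rod 1 (new)  [load 550/975]
  900 → stock rod 2 (new)  [load 900/975]
  800 → stock rod 3 (new)  [load 800/975]
  375 → stock rod 1  [load 925/975]
  200 → stock rod 4 (new)  [load 200/975]
  400 → stock rod 4  [load 600/975]
  600 → stock rod 5 (new)  [load 600/975]
  150 → stock rod 3  [load 950/975]
  700 → stock rod 6 (new)  [load 700/975]
  650 → stock rod 7 (new)  [load 650/975]
  200 → stock rod 6  [load 900/975]
7 stock rods opened.

7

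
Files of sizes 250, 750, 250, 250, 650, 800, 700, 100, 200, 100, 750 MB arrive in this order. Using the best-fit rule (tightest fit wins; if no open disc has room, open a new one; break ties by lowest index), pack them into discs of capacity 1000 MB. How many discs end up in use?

6

  250 → disc 1 (new)  [load 250/1000]
  750 → disc 1  [load 1000/1000]
  250 → disc 2 (new)  [load 250/1000]
  250 → disc 2  [load 500/1000]
  650 → disc 3 (new)  [load 650/1000]
  800 → disc 4 (new)  [load 800/1000]
  700 → disc 5 (new)  [load 700/1000]
  100 → disc 4  [load 900/1000]
  200 → disc 5  [load 900/1000]
  100 → disc 4  [load 1000/1000]
  750 → disc 6 (new)  [load 750/1000]
6 discs opened.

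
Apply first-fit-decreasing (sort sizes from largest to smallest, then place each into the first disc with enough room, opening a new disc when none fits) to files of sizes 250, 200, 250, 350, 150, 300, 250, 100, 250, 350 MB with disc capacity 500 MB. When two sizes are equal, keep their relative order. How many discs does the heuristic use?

Sorted descending: 350, 350, 300, 250, 250, 250, 250, 200, 150, 100.
  350 → disc 1 (new)  [load 350/500]
  350 → disc 2 (new)  [load 350/500]
  300 → disc 3 (new)  [load 300/500]
  250 → disc 4 (new)  [load 250/500]
  250 → disc 4  [load 500/500]
  250 → disc 5 (new)  [load 250/500]
  250 → disc 5  [load 500/500]
  200 → disc 3  [load 500/500]
  150 → disc 1  [load 500/500]
  100 → disc 2  [load 450/500]
5 discs opened.

5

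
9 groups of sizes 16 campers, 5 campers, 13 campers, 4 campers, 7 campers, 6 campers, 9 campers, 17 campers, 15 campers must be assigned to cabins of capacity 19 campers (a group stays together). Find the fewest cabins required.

6

Total = 17 + 16 + 15 + 13 + 9 + 7 + 6 + 5 + 4 = 92 campers.
Lower bound: ⌈92/19⌉ = 5 cabins.
A packing using 6 cabins:
  cabin 1: 17 = 17
  cabin 2: 16 = 16
  cabin 3: 15 + 4 = 19
  cabin 4: 13 + 6 = 19
  cabin 5: 9 + 7 = 16
  cabin 6: 5 = 5
No arrangement into 5 cabins stays within capacity, so 6 is optimal.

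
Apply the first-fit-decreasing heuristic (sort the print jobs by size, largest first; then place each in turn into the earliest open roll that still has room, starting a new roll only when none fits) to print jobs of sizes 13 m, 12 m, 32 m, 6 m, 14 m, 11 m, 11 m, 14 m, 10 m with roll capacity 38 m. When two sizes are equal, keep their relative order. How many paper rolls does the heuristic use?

Sorted descending: 32, 14, 14, 13, 12, 11, 11, 10, 6.
  32 → roll 1 (new)  [load 32/38]
  14 → roll 2 (new)  [load 14/38]
  14 → roll 2  [load 28/38]
  13 → roll 3 (new)  [load 13/38]
  12 → roll 3  [load 25/38]
  11 → roll 3  [load 36/38]
  11 → roll 4 (new)  [load 11/38]
  10 → roll 2  [load 38/38]
  6 → roll 1  [load 38/38]
4 paper rolls opened.

4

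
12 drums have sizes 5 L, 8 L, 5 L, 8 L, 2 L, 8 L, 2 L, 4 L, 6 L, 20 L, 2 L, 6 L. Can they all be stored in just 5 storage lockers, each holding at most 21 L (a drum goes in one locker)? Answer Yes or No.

Yes

A valid assignment using 4 storage lockers:
  locker 1: 20 = 20
  locker 2: 8 + 8 + 5 = 21
  locker 3: 8 + 6 + 6 = 20
  locker 4: 5 + 4 + 2 + 2 + 2 = 15
That uses only 4 ≤ 5, so 5 storage lockers are enough.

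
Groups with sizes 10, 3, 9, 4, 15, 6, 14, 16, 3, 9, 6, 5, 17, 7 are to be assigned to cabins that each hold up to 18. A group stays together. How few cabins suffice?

Total = 17 + 16 + 15 + 14 + 10 + 9 + 9 + 7 + 6 + 6 + 5 + 4 + 3 + 3 = 124.
Lower bound: ⌈124/18⌉ = 7 cabins.
A packing using 8 cabins:
  cabin 1: 17 = 17
  cabin 2: 16 = 16
  cabin 3: 15 + 3 = 18
  cabin 4: 14 + 4 = 18
  cabin 5: 10 + 7 = 17
  cabin 6: 9 + 9 = 18
  cabin 7: 6 + 6 + 5 = 17
  cabin 8: 3 = 3
No arrangement into 7 cabins stays within capacity, so 8 is optimal.

8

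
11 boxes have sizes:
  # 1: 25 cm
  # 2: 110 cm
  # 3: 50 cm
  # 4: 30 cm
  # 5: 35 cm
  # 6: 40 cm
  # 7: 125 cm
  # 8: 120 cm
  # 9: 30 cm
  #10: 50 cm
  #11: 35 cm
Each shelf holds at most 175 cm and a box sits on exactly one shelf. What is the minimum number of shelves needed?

4

Total = 125 + 120 + 110 + 50 + 50 + 40 + 35 + 35 + 30 + 30 + 25 = 650 cm.
Lower bound: ⌈650/175⌉ = 4 shelves.
A packing using 4 shelves:
  shelf 1: 125 + 50 = 175
  shelf 2: 120 + 50 = 170
  shelf 3: 110 + 40 + 25 = 175
  shelf 4: 35 + 35 + 30 + 30 = 130
This matches the lower bound, so 4 is optimal.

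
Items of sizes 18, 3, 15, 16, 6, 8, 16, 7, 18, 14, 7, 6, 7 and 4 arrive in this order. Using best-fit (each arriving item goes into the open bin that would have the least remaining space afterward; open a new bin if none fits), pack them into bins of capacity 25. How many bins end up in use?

  18 → bin 1 (new)  [load 18/25]
  3 → bin 1  [load 21/25]
  15 → bin 2 (new)  [load 15/25]
  16 → bin 3 (new)  [load 16/25]
  6 → bin 3  [load 22/25]
  8 → bin 2  [load 23/25]
  16 → bin 4 (new)  [load 16/25]
  7 → bin 4  [load 23/25]
  18 → bin 5 (new)  [load 18/25]
  14 → bin 6 (new)  [load 14/25]
  7 → bin 5  [load 25/25]
  6 → bin 6  [load 20/25]
  7 → bin 7 (new)  [load 7/25]
  4 → bin 1  [load 25/25]
7 bins opened.

7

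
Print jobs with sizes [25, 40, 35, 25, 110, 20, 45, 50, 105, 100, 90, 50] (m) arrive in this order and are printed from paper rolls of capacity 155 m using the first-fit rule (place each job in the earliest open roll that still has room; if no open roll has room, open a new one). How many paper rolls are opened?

  25 → roll 1 (new)  [load 25/155]
  40 → roll 1  [load 65/155]
  35 → roll 1  [load 100/155]
  25 → roll 1  [load 125/155]
  110 → roll 2 (new)  [load 110/155]
  20 → roll 1  [load 145/155]
  45 → roll 2  [load 155/155]
  50 → roll 3 (new)  [load 50/155]
  105 → roll 3  [load 155/155]
  100 → roll 4 (new)  [load 100/155]
  90 → roll 5 (new)  [load 90/155]
  50 → roll 4  [load 150/155]
5 paper rolls opened.

5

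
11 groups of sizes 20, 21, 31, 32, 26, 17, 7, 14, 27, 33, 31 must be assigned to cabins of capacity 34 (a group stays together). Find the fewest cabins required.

9

Total = 33 + 32 + 31 + 31 + 27 + 26 + 21 + 20 + 17 + 14 + 7 = 259.
Lower bound: ⌈259/34⌉ = 8 cabins.
A packing using 9 cabins:
  cabin 1: 33 = 33
  cabin 2: 32 = 32
  cabin 3: 31 = 31
  cabin 4: 31 = 31
  cabin 5: 27 + 7 = 34
  cabin 6: 26 = 26
  cabin 7: 21 = 21
  cabin 8: 20 + 14 = 34
  cabin 9: 17 = 17
No arrangement into 8 cabins stays within capacity, so 9 is optimal.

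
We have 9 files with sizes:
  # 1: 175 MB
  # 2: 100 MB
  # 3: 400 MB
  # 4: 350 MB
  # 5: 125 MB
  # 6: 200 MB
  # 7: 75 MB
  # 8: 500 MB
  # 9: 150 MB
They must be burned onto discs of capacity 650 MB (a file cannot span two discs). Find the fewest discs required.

4

Total = 500 + 400 + 350 + 200 + 175 + 150 + 125 + 100 + 75 = 2075 MB.
Lower bound: ⌈2075/650⌉ = 4 discs.
A packing using 4 discs:
  disc 1: 500 + 150 = 650
  disc 2: 400 + 200 = 600
  disc 3: 350 + 175 + 125 = 650
  disc 4: 100 + 75 = 175
This matches the lower bound, so 4 is optimal.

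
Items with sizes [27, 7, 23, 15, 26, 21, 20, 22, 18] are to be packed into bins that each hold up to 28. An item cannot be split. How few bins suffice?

8

Total = 27 + 26 + 23 + 22 + 21 + 20 + 18 + 15 + 7 = 179.
Lower bound: ⌈179/28⌉ = 7 bins.
Also, 8 items each exceed 14, and no two of those can share a bin, so at least 8 bins are needed.
A packing using 8 bins:
  bin 1: 27 = 27
  bin 2: 26 = 26
  bin 3: 23 = 23
  bin 4: 22 = 22
  bin 5: 21 + 7 = 28
  bin 6: 20 = 20
  bin 7: 18 = 18
  bin 8: 15 = 15
This matches the lower bound, so 8 is optimal.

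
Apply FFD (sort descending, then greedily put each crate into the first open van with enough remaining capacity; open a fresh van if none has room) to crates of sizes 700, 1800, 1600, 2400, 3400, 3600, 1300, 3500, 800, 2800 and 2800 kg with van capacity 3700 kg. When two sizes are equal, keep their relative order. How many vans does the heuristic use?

7

Sorted descending: 3600, 3500, 3400, 2800, 2800, 2400, 1800, 1600, 1300, 800, 700.
  3600 → van 1 (new)  [load 3600/3700]
  3500 → van 2 (new)  [load 3500/3700]
  3400 → van 3 (new)  [load 3400/3700]
  2800 → van 4 (new)  [load 2800/3700]
  2800 → van 5 (new)  [load 2800/3700]
  2400 → van 6 (new)  [load 2400/3700]
  1800 → van 7 (new)  [load 1800/3700]
  1600 → van 7  [load 3400/3700]
  1300 → van 6  [load 3700/3700]
  800 → van 4  [load 3600/3700]
  700 → van 5  [load 3500/3700]
7 vans opened.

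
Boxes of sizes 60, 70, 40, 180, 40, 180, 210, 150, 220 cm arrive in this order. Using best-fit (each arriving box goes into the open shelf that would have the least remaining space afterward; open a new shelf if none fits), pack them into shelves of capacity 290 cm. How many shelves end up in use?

  60 → shelf 1 (new)  [load 60/290]
  70 → shelf 1  [load 130/290]
  40 → shelf 1  [load 170/290]
  180 → shelf 2 (new)  [load 180/290]
  40 → shelf 2  [load 220/290]
  180 → shelf 3 (new)  [load 180/290]
  210 → shelf 4 (new)  [load 210/290]
  150 → shelf 5 (new)  [load 150/290]
  220 → shelf 6 (new)  [load 220/290]
6 shelves opened.

6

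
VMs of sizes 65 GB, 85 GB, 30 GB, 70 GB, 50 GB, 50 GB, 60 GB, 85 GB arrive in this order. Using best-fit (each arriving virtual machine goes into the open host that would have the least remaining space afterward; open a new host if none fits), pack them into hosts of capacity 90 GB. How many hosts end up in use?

  65 → host 1 (new)  [load 65/90]
  85 → host 2 (new)  [load 85/90]
  30 → host 3 (new)  [load 30/90]
  70 → host 4 (new)  [load 70/90]
  50 → host 3  [load 80/90]
  50 → host 5 (new)  [load 50/90]
  60 → host 6 (new)  [load 60/90]
  85 → host 7 (new)  [load 85/90]
7 hosts opened.

7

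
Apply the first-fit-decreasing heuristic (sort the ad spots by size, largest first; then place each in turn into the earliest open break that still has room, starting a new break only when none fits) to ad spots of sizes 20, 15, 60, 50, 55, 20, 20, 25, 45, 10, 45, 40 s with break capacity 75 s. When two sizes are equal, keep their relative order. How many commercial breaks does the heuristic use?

6

Sorted descending: 60, 55, 50, 45, 45, 40, 25, 20, 20, 20, 15, 10.
  60 → break 1 (new)  [load 60/75]
  55 → break 2 (new)  [load 55/75]
  50 → break 3 (new)  [load 50/75]
  45 → break 4 (new)  [load 45/75]
  45 → break 5 (new)  [load 45/75]
  40 → break 6 (new)  [load 40/75]
  25 → break 3  [load 75/75]
  20 → break 2  [load 75/75]
  20 → break 4  [load 65/75]
  20 → break 5  [load 65/75]
  15 → break 1  [load 75/75]
  10 → break 4  [load 75/75]
6 commercial breaks opened.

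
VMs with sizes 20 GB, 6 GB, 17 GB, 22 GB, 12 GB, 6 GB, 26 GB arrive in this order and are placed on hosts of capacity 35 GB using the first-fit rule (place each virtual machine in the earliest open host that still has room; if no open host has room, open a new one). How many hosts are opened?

4

  20 → host 1 (new)  [load 20/35]
  6 → host 1  [load 26/35]
  17 → host 2 (new)  [load 17/35]
  22 → host 3 (new)  [load 22/35]
  12 → host 2  [load 29/35]
  6 → host 1  [load 32/35]
  26 → host 4 (new)  [load 26/35]
4 hosts opened.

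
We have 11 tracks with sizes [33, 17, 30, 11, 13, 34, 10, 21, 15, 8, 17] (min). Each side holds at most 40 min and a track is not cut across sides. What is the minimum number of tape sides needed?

6

Total = 34 + 33 + 30 + 21 + 17 + 17 + 15 + 13 + 11 + 10 + 8 = 209 min.
Lower bound: ⌈209/40⌉ = 6 tape sides.
A packing using 6 tape sides:
  side 1: 34 = 34
  side 2: 33 = 33
  side 3: 30 + 10 = 40
  side 4: 21 + 17 = 38
  side 5: 17 + 15 + 8 = 40
  side 6: 13 + 11 = 24
This matches the lower bound, so 6 is optimal.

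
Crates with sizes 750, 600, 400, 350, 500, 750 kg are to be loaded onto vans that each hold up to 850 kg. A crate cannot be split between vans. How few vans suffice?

5

Total = 750 + 750 + 600 + 500 + 400 + 350 = 3350 kg.
Lower bound: ⌈3350/850⌉ = 4 vans.
A packing using 5 vans:
  van 1: 750 = 750
  van 2: 750 = 750
  van 3: 600 = 600
  van 4: 500 + 350 = 850
  van 5: 400 = 400
No arrangement into 4 vans stays within capacity, so 5 is optimal.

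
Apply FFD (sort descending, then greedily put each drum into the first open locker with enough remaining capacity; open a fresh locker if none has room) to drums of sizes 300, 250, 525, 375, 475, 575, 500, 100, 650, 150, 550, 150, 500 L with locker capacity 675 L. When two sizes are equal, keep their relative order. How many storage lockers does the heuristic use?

Sorted descending: 650, 575, 550, 525, 500, 500, 475, 375, 300, 250, 150, 150, 100.
  650 → locker 1 (new)  [load 650/675]
  575 → locker 2 (new)  [load 575/675]
  550 → locker 3 (new)  [load 550/675]
  525 → locker 4 (new)  [load 525/675]
  500 → locker 5 (new)  [load 500/675]
  500 → locker 6 (new)  [load 500/675]
  475 → locker 7 (new)  [load 475/675]
  375 → locker 8 (new)  [load 375/675]
  300 → locker 8  [load 675/675]
  250 → locker 9 (new)  [load 250/675]
  150 → locker 4  [load 675/675]
  150 → locker 5  [load 650/675]
  100 → locker 2  [load 675/675]
9 storage lockers opened.

9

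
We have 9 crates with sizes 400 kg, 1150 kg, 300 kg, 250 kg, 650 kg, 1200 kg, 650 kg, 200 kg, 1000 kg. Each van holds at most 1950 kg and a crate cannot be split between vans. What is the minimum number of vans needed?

Total = 1200 + 1150 + 1000 + 650 + 650 + 400 + 300 + 250 + 200 = 5800 kg.
Lower bound: ⌈5800/1950⌉ = 3 vans.
A packing using 4 vans:
  van 1: 1200 + 650 = 1850
  van 2: 1150 + 650 = 1800
  van 3: 1000 + 400 + 300 + 250 = 1950
  van 4: 200 = 200
No arrangement into 3 vans stays within capacity, so 4 is optimal.

4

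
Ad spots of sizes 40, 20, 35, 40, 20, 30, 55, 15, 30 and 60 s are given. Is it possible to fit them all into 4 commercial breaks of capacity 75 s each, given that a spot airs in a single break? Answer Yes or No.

No

Total = 345 s; ⌈345/75⌉ = 5.
At least 5 commercial breaks are required, but only 4 are allowed.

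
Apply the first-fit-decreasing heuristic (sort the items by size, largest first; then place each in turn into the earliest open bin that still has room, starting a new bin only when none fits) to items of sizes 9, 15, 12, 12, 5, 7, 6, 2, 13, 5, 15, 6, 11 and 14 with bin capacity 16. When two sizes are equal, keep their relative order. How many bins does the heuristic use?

Sorted descending: 15, 15, 14, 13, 12, 12, 11, 9, 7, 6, 6, 5, 5, 2.
  15 → bin 1 (new)  [load 15/16]
  15 → bin 2 (new)  [load 15/16]
  14 → bin 3 (new)  [load 14/16]
  13 → bin 4 (new)  [load 13/16]
  12 → bin 5 (new)  [load 12/16]
  12 → bin 6 (new)  [load 12/16]
  11 → bin 7 (new)  [load 11/16]
  9 → bin 8 (new)  [load 9/16]
  7 → bin 8  [load 16/16]
  6 → bin 9 (new)  [load 6/16]
  6 → bin 9  [load 12/16]
  5 → bin 7  [load 16/16]
  5 → bin 10 (new)  [load 5/16]
  2 → bin 3  [load 16/16]
10 bins opened.

10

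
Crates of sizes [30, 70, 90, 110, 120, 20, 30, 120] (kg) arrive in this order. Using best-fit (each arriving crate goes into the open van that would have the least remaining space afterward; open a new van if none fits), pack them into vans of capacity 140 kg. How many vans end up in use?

5

  30 → van 1 (new)  [load 30/140]
  70 → van 1  [load 100/140]
  90 → van 2 (new)  [load 90/140]
  110 → van 3 (new)  [load 110/140]
  120 → van 4 (new)  [load 120/140]
  20 → van 4  [load 140/140]
  30 → van 3  [load 140/140]
  120 → van 5 (new)  [load 120/140]
5 vans opened.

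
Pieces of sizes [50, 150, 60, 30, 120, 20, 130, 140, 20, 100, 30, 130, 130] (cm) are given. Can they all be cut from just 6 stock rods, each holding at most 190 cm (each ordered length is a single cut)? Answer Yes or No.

No

Total = 1110 cm; ⌈1110/190⌉ = 6.
7 pieces each exceed half the capacity and cannot share a stock rod, forcing at least 7 stock rods.
At least 7 stock rods are required, but only 6 are allowed.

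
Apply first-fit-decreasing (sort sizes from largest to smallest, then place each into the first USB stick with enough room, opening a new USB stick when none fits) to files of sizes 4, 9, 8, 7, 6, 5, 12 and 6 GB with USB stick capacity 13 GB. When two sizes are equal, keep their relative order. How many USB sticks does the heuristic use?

5

Sorted descending: 12, 9, 8, 7, 6, 6, 5, 4.
  12 → USB stick 1 (new)  [load 12/13]
  9 → USB stick 2 (new)  [load 9/13]
  8 → USB stick 3 (new)  [load 8/13]
  7 → USB stick 4 (new)  [load 7/13]
  6 → USB stick 4  [load 13/13]
  6 → USB stick 5 (new)  [load 6/13]
  5 → USB stick 3  [load 13/13]
  4 → USB stick 2  [load 13/13]
5 USB sticks opened.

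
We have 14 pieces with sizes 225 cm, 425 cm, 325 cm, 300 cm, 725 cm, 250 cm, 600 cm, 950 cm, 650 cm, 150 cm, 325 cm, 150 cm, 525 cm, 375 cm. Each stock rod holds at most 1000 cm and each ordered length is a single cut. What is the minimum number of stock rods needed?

7

Total = 950 + 725 + 650 + 600 + 525 + 425 + 375 + 325 + 325 + 300 + 250 + 225 + 150 + 150 = 5975 cm.
Lower bound: ⌈5975/1000⌉ = 6 stock rods.
A packing using 7 stock rods:
  stock rod 1: 950 = 950
  stock rod 2: 725 + 250 = 975
  stock rod 3: 650 + 325 = 975
  stock rod 4: 600 + 375 = 975
  stock rod 5: 525 + 425 = 950
  stock rod 6: 325 + 300 + 225 + 150 = 1000
  stock rod 7: 150 = 150
No arrangement into 6 stock rods stays within capacity, so 7 is optimal.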